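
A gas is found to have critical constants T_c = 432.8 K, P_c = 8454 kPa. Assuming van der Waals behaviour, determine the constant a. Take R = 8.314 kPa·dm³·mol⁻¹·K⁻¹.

From T_c = 8a/(27Rb) and P_c = a/(27b²): a = 27 R² T_c²/(64 P_c).
a = 27×(8.314)²×(432.8)²/(64×8454) = 349589443/541056 = 646.1 kPa·dm⁶/mol²

a ≈ 646.1 kPa·dm⁶/mol²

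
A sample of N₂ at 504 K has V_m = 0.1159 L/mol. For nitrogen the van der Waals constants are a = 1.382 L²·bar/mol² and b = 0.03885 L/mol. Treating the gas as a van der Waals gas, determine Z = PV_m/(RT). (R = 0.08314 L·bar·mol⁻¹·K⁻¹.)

Z ≈ 1.220

P = RT/(V_m − b) − a/V_m² = (0.08314)(504)/(0.1159 − 0.03885) − 1.382/(0.1159)²
  = 41.903/0.077050 − 102.88 = 543.84 − 102.88 = 440.96 bar
Z = PV_m/(RT) = (440.96)(0.1159)/((0.08314)(504)) = 51.107/41.903 = 1.220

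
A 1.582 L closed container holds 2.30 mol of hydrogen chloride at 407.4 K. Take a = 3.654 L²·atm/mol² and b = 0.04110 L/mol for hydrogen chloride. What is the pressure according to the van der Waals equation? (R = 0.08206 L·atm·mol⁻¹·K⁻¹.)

P = nRT/(V − nb) − a n²/V²
nRT/(V − nb) = (2.30)(0.08206)(407.4)/(1.582 − 2.30×0.04110) = 76.892/1.4875 = 51.692 atm
a n²/V² = (3.654)(2.30)²/(1.582)² = 7.7234 atm
P = 51.692 − 7.7234 = 43.97 atm

P ≈ 43.97 atm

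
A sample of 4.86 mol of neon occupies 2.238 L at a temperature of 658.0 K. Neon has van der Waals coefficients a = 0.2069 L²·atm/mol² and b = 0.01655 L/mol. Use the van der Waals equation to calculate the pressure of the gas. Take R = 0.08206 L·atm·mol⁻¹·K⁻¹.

P = nRT/(V − nb) − a n²/V²
nRT/(V − nb) = (4.86)(0.08206)(658.0)/(2.238 − 4.86×0.01655) = 262.42/2.1576 = 121.63 atm
a n²/V² = (0.2069)(4.86)²/(2.238)² = 0.97569 atm
P = 121.63 − 0.97569 = 120.7 atm

P ≈ 120.7 atm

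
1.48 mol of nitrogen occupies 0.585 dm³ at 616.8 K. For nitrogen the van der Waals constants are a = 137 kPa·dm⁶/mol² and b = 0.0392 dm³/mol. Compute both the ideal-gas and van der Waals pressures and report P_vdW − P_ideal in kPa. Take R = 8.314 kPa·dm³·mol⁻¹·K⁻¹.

ΔP ≈ 551 kPa

Ideal: P_ideal = nRT/V = (1.48)(8.314)(616.8)/0.585 = 12973.6 kPa
vdW: P = nRT/(V − nb) − a n²/V² = 7589.55/0.526984 − 300.085/0.342225 = 14401.9 − 876.865 = 13525.0 kPa
ΔP = 13525.0 − 12973.6 = 551 kPa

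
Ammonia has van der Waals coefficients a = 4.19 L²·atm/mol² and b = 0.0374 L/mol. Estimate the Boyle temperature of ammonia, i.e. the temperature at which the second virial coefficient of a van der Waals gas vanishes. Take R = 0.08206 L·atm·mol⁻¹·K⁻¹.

For a van der Waals gas the second virial coefficient B₂ = b − a/(RT) vanishes at T_B = a/(Rb).
T_B = 4.19/(0.08206×0.0374) = 4.19/0.0030690 = 1365 K

T_B ≈ 1365 K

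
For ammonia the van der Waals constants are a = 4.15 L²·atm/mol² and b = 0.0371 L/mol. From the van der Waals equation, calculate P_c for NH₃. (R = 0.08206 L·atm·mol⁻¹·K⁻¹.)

For a van der Waals gas, P_c = a/(27b²).
P_c = 4.15/(27×(0.0371)²) = 4.15/0.037163 = 111.7 atm

P_c ≈ 111.7 atm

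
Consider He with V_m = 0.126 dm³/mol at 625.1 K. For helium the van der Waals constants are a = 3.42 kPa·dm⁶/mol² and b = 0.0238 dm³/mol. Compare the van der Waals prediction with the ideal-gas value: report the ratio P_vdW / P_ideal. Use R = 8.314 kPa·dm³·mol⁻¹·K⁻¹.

Ideal: P_ideal = RT/V_m = (8.314)(625.1)/0.126 = 41246.7 kPa
vdW: P = RT/(V_m − b) − a/V_m² = 5197.08/0.102200 − 3.42/0.0158760 = 50852.1 − 215.420 = 50636.7 kPa
Ratio = 50636.7/41246.7 = 1.228

P_vdW / P_ideal ≈ 1.228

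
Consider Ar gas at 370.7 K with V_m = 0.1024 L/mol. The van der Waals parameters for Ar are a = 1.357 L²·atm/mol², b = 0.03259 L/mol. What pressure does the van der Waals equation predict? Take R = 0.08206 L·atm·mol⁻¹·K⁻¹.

P = RT/(V_m − b) − a/V_m²
RT/(V_m − b) = (0.08206)(370.7)/(0.1024 − 0.03259) = 30.420/0.069810 = 435.75 atm
a/V_m² = 1.357/(0.1024)² = 129.41 atm
P = 435.75 − 129.41 = 306.3 atm

P ≈ 306.3 atm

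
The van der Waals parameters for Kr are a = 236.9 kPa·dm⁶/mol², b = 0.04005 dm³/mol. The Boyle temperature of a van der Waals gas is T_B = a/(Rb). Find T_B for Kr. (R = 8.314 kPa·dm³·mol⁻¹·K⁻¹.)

T_B ≈ 711.5 K

For a van der Waals gas the second virial coefficient B₂ = b − a/(RT) vanishes at T_B = a/(Rb).
T_B = 236.9/(8.314×0.04005) = 236.9/0.33298 = 711.5 K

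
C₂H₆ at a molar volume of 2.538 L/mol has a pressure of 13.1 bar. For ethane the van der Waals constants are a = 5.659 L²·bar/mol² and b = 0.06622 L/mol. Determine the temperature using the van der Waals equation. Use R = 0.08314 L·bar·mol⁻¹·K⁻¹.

T ≈ 415.6 K

T = (P + a/V_m²)(V_m − b)/R
P + a/V_m² = 13.1 + 5.659/(2.538)² = 13.979 bar
V_m − b = 2.538 − 0.06622 = 2.4718 L/mol
T = (13.979)(2.4718)/0.08314 = 415.6 K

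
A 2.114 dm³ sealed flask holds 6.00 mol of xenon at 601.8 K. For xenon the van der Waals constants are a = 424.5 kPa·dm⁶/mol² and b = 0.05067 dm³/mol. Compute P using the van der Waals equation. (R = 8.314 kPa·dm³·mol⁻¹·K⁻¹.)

P ≈ 13166 kPa

P = nRT/(V − nb) − a n²/V²
nRT/(V − nb) = (6.00)(8.314)(601.8)/(2.114 − 6.00×0.05067) = 30020/1.8100 = 16586 kPa
a n²/V² = (424.5)(6.00)²/(2.114)² = 3419.6 kPa
P = 16586 − 3419.6 = 13166 kPa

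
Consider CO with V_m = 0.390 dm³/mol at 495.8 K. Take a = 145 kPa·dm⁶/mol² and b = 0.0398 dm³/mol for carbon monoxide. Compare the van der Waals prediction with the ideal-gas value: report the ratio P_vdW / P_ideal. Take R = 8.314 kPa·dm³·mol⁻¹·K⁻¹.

P_vdW / P_ideal ≈ 1.023

Ideal: P_ideal = RT/V_m = (8.314)(495.8)/0.390 = 10569.4 kPa
vdW: P = RT/(V_m − b) − a/V_m² = 4122.08/0.350200 − 145/0.152100 = 11770.6 − 953.320 = 10817.3 kPa
Ratio = 10817.3/10569.4 = 1.023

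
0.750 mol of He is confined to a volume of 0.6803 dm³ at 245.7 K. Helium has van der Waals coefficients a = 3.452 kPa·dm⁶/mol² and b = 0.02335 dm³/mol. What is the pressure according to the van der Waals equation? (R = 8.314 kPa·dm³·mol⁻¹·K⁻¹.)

P ≈ 2307 kPa

P = nRT/(V − nb) − a n²/V²
nRT/(V − nb) = (0.750)(8.314)(245.7)/(0.6803 − 0.750×0.02335) = 1532.1/0.66279 = 2311.6 kPa
a n²/V² = (3.452)(0.750)²/(0.6803)² = 4.1956 kPa
P = 2311.6 − 4.1956 = 2307 kPa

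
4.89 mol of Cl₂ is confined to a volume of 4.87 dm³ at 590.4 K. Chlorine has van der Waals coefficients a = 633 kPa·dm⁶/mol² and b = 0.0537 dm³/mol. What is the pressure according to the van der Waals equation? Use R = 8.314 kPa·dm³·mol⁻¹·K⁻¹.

P ≈ 4571 kPa

P = nRT/(V − nb) − a n²/V²
nRT/(V − nb) = (4.89)(8.314)(590.4)/(4.87 − 4.89×0.0537) = 24003/4.6074 = 5209.7 kPa
a n²/V² = (633)(4.89)²/(4.87)² = 638.21 kPa
P = 5209.7 − 638.21 = 4571 kPa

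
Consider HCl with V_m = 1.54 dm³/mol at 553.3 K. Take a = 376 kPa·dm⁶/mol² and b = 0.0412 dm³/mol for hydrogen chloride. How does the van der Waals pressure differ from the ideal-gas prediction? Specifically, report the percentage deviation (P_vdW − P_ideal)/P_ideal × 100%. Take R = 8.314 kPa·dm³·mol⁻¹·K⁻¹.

-2.56 %

Ideal: P_ideal = RT/V_m = (8.314)(553.3)/1.54 = 2987.10 kPa
vdW: P = RT/(V_m − b) − a/V_m² = 4600.14/1.49880 − 376/2.37160 = 3069.22 − 158.543 = 2910.68 kPa
% deviation = (2910.68 − 2987.10)/2987.10 × 100% = -2.56%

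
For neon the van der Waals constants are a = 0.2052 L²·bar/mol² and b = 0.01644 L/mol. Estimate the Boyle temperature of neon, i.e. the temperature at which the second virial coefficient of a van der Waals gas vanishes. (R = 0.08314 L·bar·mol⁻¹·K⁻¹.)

T_B ≈ 150.1 K

For a van der Waals gas the second virial coefficient B₂ = b − a/(RT) vanishes at T_B = a/(Rb).
T_B = 0.2052/(0.08314×0.01644) = 0.2052/0.0013668 = 150.1 K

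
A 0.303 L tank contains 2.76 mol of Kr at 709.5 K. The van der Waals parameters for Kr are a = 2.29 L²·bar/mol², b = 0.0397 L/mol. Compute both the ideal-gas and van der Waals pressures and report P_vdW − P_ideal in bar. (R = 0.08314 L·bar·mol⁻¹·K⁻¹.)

Ideal: P_ideal = nRT/V = (2.76)(0.08314)(709.5)/0.303 = 537.315 bar
vdW: P = nRT/(V − nb) − a n²/V² = 162.806/0.193428 − 17.4443/0.0918090 = 841.688 − 190.006 = 651.682 bar
ΔP = 651.682 − 537.315 = 114.4 bar

ΔP ≈ 114.4 bar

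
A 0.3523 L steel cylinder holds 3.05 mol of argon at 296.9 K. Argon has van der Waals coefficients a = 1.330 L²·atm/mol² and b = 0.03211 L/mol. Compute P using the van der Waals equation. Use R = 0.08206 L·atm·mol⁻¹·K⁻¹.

P ≈ 192.5 atm

P = nRT/(V − nb) − a n²/V²
nRT/(V − nb) = (3.05)(0.08206)(296.9)/(0.3523 − 3.05×0.03211) = 74.309/0.25436 = 292.14 atm
a n²/V² = (1.330)(3.05)²/(0.3523)² = 99.684 atm
P = 292.14 − 99.684 = 192.5 atm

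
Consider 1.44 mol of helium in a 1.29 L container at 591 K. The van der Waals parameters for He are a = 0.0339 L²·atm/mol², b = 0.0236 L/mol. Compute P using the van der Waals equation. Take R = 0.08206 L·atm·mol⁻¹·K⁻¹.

P = nRT/(V − nb) − a n²/V²
nRT/(V − nb) = (1.44)(0.08206)(591)/(1.29 − 1.44×0.0236) = 69.836/1.2560 = 55.602 atm
a n²/V² = (0.0339)(1.44)²/(1.29)² = 0.042242 atm
P = 55.602 − 0.042242 = 55.56 atm

P ≈ 55.56 atm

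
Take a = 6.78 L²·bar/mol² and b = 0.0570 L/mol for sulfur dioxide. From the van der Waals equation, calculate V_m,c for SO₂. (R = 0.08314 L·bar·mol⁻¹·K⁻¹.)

V_m,c ≈ 0.1710 L/mol

For a van der Waals gas, V_m,c = 3b.
V_m,c = 3×0.0570 = 0.1710 L/mol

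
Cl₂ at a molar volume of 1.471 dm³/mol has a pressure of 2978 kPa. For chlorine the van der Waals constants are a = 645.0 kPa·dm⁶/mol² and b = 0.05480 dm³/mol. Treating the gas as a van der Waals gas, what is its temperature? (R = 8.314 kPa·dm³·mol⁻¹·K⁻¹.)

T = (P + a/V_m²)(V_m − b)/R
P + a/V_m² = 2978 + 645.0/(1.471)² = 3276.1 kPa
V_m − b = 1.471 − 0.05480 = 1.4162 dm³/mol
T = (3276.1)(1.4162)/8.314 = 558.0 K

T ≈ 558.0 K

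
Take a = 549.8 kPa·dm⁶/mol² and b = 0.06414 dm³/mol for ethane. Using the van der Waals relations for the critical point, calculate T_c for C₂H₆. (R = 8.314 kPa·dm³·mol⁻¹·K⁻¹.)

For a van der Waals gas, T_c = 8a/(27Rb).
T_c = 8×549.8/(27×8.314×0.06414) = 4398.4/14.398 = 305.5 K

T_c ≈ 305.5 K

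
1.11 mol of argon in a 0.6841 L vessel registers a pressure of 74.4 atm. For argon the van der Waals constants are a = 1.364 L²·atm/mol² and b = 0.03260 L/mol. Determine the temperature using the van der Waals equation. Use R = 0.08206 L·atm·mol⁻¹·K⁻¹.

T = (P + a n²/V²)(V − nb)/(nR)
P + a n²/V² = 74.4 + (1.364)(1.11)²/(0.6841)² = 77.991 atm
V − nb = 0.6841 − (1.11)(0.03260) = 0.64791 L
T = (77.991)(0.64791)/((1.11)(0.08206)) = 554.8 K

T ≈ 554.8 K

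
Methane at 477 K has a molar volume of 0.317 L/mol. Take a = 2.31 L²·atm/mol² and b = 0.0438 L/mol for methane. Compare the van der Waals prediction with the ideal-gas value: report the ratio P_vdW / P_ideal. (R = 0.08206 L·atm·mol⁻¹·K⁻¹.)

Ideal: P_ideal = RT/V_m = (0.08206)(477)/0.317 = 123.478 atm
vdW: P = RT/(V_m − b) − a/V_m² = 39.1426/0.273200 − 2.31/0.100489 = 143.275 − 22.9876 = 120.287 atm
Ratio = 120.287/123.478 = 0.9742

P_vdW / P_ideal ≈ 0.9742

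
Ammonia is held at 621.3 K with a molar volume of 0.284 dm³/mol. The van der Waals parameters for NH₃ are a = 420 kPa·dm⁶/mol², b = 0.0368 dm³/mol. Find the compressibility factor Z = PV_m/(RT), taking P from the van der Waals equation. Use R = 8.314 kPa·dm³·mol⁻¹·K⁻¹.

P = RT/(V_m − b) − a/V_m² = (8.314)(621.3)/(0.284 − 0.0368) − 420/(0.284)²
  = 5165.5/0.24720 − 5207.3 = 20896 − 5207.3 = 15689 kPa
Z = PV_m/(RT) = (15689)(0.284)/((8.314)(621.3)) = 4455.7/5165.5 = 0.8626

Z ≈ 0.8626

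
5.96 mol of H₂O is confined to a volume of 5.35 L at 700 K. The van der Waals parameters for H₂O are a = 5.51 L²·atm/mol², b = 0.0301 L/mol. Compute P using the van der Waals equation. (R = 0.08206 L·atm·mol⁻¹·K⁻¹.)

P = nRT/(V − nb) − a n²/V²
nRT/(V − nb) = (5.96)(0.08206)(700)/(5.35 − 5.96×0.0301) = 342.35/5.1706 = 66.211 atm
a n²/V² = (5.51)(5.96)²/(5.35)² = 6.8381 atm
P = 66.211 − 6.8381 = 59.37 atm

P ≈ 59.37 atm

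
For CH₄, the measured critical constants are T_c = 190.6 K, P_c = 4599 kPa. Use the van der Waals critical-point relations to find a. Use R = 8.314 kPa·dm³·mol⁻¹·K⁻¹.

a ≈ 230.3 kPa·dm⁶/mol²

From T_c = 8a/(27Rb) and P_c = a/(27b²): a = 27 R² T_c²/(64 P_c).
a = 27×(8.314)²×(190.6)²/(64×4599) = 67799985/294336 = 230.3 kPa·dm⁶/mol²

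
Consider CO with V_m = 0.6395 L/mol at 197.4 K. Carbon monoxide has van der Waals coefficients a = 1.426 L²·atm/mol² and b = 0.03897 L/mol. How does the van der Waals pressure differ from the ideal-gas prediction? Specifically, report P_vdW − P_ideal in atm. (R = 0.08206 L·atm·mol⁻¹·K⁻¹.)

ΔP ≈ -1.843 atm

Ideal: P_ideal = RT/V_m = (0.08206)(197.4)/0.6395 = 25.3302 atm
vdW: P = RT/(V_m − b) − a/V_m² = 16.1986/0.600530 − 1.426/0.408960 = 26.9738 − 3.48689 = 23.4869 atm
ΔP = 23.4869 − 25.3302 = -1.843 atm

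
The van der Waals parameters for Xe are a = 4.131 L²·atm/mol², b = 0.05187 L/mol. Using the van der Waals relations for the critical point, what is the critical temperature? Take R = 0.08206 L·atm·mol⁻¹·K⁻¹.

For a van der Waals gas, T_c = 8a/(27Rb).
T_c = 8×4.131/(27×0.08206×0.05187) = 33.048/0.11492 = 287.6 K

T_c ≈ 287.6 K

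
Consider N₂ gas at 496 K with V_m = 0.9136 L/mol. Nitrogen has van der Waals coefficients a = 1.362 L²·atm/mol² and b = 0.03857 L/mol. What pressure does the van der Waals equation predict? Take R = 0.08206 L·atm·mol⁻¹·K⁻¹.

P ≈ 44.88 atm

P = RT/(V_m − b) − a/V_m²
RT/(V_m − b) = (0.08206)(496)/(0.9136 − 0.03857) = 40.702/0.87503 = 46.515 atm
a/V_m² = 1.362/(0.9136)² = 1.6318 atm
P = 46.515 − 1.6318 = 44.88 atm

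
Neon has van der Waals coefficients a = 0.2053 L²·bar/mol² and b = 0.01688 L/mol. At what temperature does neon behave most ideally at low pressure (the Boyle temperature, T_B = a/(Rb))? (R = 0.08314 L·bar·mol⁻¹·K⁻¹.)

For a van der Waals gas the second virial coefficient B₂ = b − a/(RT) vanishes at T_B = a/(Rb).
T_B = 0.2053/(0.08314×0.01688) = 0.2053/0.0014034 = 146.3 K

T_B ≈ 146.3 K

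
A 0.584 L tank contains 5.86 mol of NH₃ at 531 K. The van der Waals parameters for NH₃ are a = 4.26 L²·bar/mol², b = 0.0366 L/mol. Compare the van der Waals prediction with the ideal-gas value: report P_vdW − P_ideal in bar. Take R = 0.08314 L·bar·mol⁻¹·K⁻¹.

ΔP ≈ -171.8 bar

Ideal: P_ideal = nRT/V = (5.86)(0.08314)(531)/0.584 = 442.985 bar
vdW: P = nRT/(V − nb) − a n²/V² = 258.703/0.369524 − 146.287/0.341056 = 700.098 − 428.924 = 271.174 bar
ΔP = 271.174 − 442.985 = -171.8 bar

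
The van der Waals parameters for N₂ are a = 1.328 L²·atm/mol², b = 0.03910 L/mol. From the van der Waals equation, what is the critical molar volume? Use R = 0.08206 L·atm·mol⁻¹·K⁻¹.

V_m,c ≈ 0.1173 L/mol

For a van der Waals gas, V_m,c = 3b.
V_m,c = 3×0.03910 = 0.1173 L/mol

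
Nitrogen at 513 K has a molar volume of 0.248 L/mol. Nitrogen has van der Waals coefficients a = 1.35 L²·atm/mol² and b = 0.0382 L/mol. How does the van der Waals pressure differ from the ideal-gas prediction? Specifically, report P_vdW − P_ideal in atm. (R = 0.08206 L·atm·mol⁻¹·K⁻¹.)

ΔP ≈ 8.96 atm

Ideal: P_ideal = RT/V_m = (0.08206)(513)/0.248 = 169.745 atm
vdW: P = RT/(V_m − b) − a/V_m² = 42.0968/0.209800 − 1.35/0.0615040 = 200.652 − 21.9498 = 178.702 atm
ΔP = 178.702 − 169.745 = 8.96 atm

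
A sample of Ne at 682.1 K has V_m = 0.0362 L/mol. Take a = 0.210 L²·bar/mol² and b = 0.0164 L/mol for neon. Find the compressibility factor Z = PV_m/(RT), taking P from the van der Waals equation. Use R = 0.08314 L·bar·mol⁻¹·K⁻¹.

P = RT/(V_m − b) − a/V_m² = (0.08314)(682.1)/(0.0362 − 0.0164) − 0.210/(0.0362)²
  = 56.710/0.019800 − 160.25 = 2864.1 − 160.25 = 2703.9 bar
Z = PV_m/(RT) = (2703.9)(0.0362)/((0.08314)(682.1)) = 97.881/56.710 = 1.726

Z ≈ 1.726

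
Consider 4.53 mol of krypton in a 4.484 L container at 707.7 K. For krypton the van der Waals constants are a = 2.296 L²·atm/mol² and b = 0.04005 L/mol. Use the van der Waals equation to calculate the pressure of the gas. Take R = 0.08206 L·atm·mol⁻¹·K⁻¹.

P ≈ 58.80 atm

P = nRT/(V − nb) − a n²/V²
nRT/(V − nb) = (4.53)(0.08206)(707.7)/(4.484 − 4.53×0.04005) = 263.07/4.3026 = 61.142 atm
a n²/V² = (2.296)(4.53)²/(4.484)² = 2.3433 atm
P = 61.142 − 2.3433 = 58.80 atm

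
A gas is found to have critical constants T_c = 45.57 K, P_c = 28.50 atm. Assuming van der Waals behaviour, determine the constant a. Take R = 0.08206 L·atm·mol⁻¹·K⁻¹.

a ≈ 0.2070 L²·atm/mol²

From T_c = 8a/(27Rb) and P_c = a/(27b²): a = 27 R² T_c²/(64 P_c).
a = 27×(0.08206)²×(45.57)²/(64×28.50) = 377.56/1824.0 = 0.2070 L²·atm/mol²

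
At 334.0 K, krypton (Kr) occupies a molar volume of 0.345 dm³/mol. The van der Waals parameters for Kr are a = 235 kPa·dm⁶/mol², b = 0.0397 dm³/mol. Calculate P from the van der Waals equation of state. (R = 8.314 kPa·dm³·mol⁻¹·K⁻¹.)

P = RT/(V_m − b) − a/V_m²
RT/(V_m − b) = (8.314)(334.0)/(0.345 − 0.0397) = 2776.9/0.30530 = 9095.6 kPa
a/V_m² = 235/(0.345)² = 1974.4 kPa
P = 9095.6 − 1974.4 = 7121 kPa

P ≈ 7121 kPa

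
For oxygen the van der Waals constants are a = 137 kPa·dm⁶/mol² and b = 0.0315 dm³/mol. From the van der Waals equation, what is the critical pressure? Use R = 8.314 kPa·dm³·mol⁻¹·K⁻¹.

P_c ≈ 5114 kPa

For a van der Waals gas, P_c = a/(27b²).
P_c = 137/(27×(0.0315)²) = 137/0.026791 = 5114 kPa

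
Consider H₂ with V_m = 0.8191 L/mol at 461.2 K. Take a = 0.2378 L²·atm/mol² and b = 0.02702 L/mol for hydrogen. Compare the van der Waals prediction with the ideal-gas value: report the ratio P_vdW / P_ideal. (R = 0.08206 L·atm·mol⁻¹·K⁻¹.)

Ideal: P_ideal = RT/V_m = (0.08206)(461.2)/0.8191 = 46.2045 atm
vdW: P = RT/(V_m − b) − a/V_m² = 37.8461/0.792080 − 0.2378/0.670925 = 47.7807 − 0.354436 = 47.4263 atm
Ratio = 47.4263/46.2045 = 1.026

P_vdW / P_ideal ≈ 1.026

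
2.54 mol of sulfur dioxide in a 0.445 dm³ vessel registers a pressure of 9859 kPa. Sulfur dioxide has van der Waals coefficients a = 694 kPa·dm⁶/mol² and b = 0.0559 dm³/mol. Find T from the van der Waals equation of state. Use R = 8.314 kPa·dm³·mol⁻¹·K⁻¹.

T ≈ 465.9 K

T = (P + a n²/V²)(V − nb)/(nR)
P + a n²/V² = 9859 + (694)(2.54)²/(0.445)² = 32469 kPa
V − nb = 0.445 − (2.54)(0.0559) = 0.30301 dm³
T = (32469)(0.30301)/((2.54)(8.314)) = 465.9 K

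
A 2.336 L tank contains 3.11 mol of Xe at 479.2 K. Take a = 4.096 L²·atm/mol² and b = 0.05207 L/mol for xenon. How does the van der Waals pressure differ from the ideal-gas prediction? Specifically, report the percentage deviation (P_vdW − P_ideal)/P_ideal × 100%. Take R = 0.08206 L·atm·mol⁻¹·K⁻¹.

-6.42 %

Ideal: P_ideal = nRT/V = (3.11)(0.08206)(479.2)/2.336 = 52.3523 atm
vdW: P = nRT/(V − nb) − a n²/V² = 122.295/2.17406 − 39.6169/5.45690 = 56.2519 − 7.25996 = 48.9919 atm
% deviation = (48.9919 − 52.3523)/52.3523 × 100% = -6.42%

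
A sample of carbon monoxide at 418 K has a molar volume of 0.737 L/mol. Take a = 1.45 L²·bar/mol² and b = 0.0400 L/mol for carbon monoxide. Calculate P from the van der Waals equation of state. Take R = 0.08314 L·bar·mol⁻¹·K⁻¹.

P ≈ 47.19 bar

P = RT/(V_m − b) − a/V_m²
RT/(V_m − b) = (0.08314)(418)/(0.737 − 0.0400) = 34.753/0.69700 = 49.861 bar
a/V_m² = 1.45/(0.737)² = 2.6695 bar
P = 49.861 − 2.6695 = 47.19 bar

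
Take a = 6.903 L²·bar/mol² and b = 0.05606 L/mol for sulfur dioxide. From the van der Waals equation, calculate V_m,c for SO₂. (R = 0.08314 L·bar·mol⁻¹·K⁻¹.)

For a van der Waals gas, V_m,c = 3b.
V_m,c = 3×0.05606 = 0.1682 L/mol

V_m,c ≈ 0.1682 L/mol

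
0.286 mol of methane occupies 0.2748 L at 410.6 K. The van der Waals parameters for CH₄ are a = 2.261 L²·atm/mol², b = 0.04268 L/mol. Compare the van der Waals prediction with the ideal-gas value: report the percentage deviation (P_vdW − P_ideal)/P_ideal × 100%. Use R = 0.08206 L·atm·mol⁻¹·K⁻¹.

-2.34 %

Ideal: P_ideal = nRT/V = (0.286)(0.08206)(410.6)/0.2748 = 35.0671 atm
vdW: P = nRT/(V − nb) − a n²/V² = 9.63644/0.262594 − 0.184941/0.0755150 = 36.6971 − 2.44906 = 34.2480 atm
% deviation = (34.2480 − 35.0671)/35.0671 × 100% = -2.34%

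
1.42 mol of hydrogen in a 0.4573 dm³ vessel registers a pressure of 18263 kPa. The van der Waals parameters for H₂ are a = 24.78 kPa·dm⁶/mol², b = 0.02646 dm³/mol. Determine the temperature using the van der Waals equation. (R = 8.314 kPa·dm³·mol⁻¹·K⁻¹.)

T ≈ 657.8 K

T = (P + a n²/V²)(V − nb)/(nR)
P + a n²/V² = 18263 + (24.78)(1.42)²/(0.4573)² = 18502 kPa
V − nb = 0.4573 − (1.42)(0.02646) = 0.41973 dm³
T = (18502)(0.41973)/((1.42)(8.314)) = 657.8 K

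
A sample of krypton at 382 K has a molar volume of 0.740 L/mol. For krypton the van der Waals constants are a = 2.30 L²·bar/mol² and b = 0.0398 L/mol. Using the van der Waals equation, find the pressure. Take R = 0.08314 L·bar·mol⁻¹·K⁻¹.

P ≈ 41.16 bar

P = RT/(V_m − b) − a/V_m²
RT/(V_m − b) = (0.08314)(382)/(0.740 − 0.0398) = 31.759/0.70020 = 45.357 bar
a/V_m² = 2.30/(0.740)² = 4.2001 bar
P = 45.357 − 4.2001 = 41.16 bar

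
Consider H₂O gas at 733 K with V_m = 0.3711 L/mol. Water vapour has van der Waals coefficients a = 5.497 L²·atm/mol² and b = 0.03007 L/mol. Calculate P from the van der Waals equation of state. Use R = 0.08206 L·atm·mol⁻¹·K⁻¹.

P ≈ 136.5 atm

P = RT/(V_m − b) − a/V_m²
RT/(V_m − b) = (0.08206)(733)/(0.3711 − 0.03007) = 60.150/0.34103 = 176.38 atm
a/V_m² = 5.497/(0.3711)² = 39.916 atm
P = 176.38 − 39.916 = 136.5 atm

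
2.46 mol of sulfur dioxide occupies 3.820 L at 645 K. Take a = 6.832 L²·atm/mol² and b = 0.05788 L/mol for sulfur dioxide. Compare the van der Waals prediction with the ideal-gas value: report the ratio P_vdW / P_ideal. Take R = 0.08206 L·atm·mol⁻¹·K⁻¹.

Ideal: P_ideal = nRT/V = (2.46)(0.08206)(645)/3.820 = 34.0850 atm
vdW: P = nRT/(V − nb) − a n²/V² = 130.205/3.67762 − 41.3445/14.5924 = 35.4047 − 2.83329 = 32.5714 atm
Ratio = 32.5714/34.0850 = 0.9556

P_vdW / P_ideal ≈ 0.9556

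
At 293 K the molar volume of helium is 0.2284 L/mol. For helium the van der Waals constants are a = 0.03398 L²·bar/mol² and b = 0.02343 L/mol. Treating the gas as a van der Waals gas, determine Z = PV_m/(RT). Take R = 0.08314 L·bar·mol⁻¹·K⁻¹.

P = RT/(V_m − b) − a/V_m² = (0.08314)(293)/(0.2284 − 0.02343) − 0.03398/(0.2284)²
  = 24.360/0.20497 − 0.65138 = 118.85 − 0.65138 = 118.20 bar
Z = PV_m/(RT) = (118.20)(0.2284)/((0.08314)(293)) = 26.997/24.360 = 1.108

Z ≈ 1.108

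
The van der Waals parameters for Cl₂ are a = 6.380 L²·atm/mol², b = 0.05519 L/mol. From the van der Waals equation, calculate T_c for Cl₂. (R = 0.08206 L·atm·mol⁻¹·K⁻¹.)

T_c ≈ 417.4 K

For a van der Waals gas, T_c = 8a/(27Rb).
T_c = 8×6.380/(27×0.08206×0.05519) = 51.040/0.12228 = 417.4 K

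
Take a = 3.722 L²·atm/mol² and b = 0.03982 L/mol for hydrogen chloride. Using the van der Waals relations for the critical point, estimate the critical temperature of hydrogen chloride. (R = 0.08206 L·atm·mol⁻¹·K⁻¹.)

T_c ≈ 337.5 K

For a van der Waals gas, T_c = 8a/(27Rb).
T_c = 8×3.722/(27×0.08206×0.03982) = 29.776/0.088226 = 337.5 K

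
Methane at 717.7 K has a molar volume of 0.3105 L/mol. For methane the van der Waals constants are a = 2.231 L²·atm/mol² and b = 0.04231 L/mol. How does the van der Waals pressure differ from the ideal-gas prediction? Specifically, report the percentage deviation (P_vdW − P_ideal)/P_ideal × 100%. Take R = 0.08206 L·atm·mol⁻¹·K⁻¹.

Ideal: P_ideal = RT/V_m = (0.08206)(717.7)/0.3105 = 189.676 atm
vdW: P = RT/(V_m − b) − a/V_m² = 58.8945/0.268190 − 2.231/0.0964103 = 219.600 − 23.1407 = 196.459 atm
% deviation = (196.459 − 189.676)/189.676 × 100% = 3.58%

3.58 %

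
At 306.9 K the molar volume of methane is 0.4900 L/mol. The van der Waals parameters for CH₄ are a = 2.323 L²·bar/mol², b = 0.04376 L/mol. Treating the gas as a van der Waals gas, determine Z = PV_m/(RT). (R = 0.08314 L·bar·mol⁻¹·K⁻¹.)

Z ≈ 0.9123

P = RT/(V_m − b) − a/V_m² = (0.08314)(306.9)/(0.4900 − 0.04376) − 2.323/(0.4900)²
  = 25.516/0.44624 − 9.6751 = 57.180 − 9.6751 = 47.505 bar
Z = PV_m/(RT) = (47.505)(0.4900)/((0.08314)(306.9)) = 23.277/25.516 = 0.9123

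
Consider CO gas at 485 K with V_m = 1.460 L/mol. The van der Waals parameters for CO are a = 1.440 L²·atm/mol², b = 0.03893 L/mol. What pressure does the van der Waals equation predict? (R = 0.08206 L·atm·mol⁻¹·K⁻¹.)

P ≈ 27.33 atm

P = RT/(V_m − b) − a/V_m²
RT/(V_m − b) = (0.08206)(485)/(1.460 − 0.03893) = 39.799/1.4211 = 28.006 atm
a/V_m² = 1.440/(1.460)² = 0.67555 atm
P = 28.006 − 0.67555 = 27.33 atm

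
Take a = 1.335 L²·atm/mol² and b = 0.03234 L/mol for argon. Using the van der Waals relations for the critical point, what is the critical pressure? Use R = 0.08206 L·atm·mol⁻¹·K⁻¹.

P_c ≈ 47.28 atm

For a van der Waals gas, P_c = a/(27b²).
P_c = 1.335/(27×(0.03234)²) = 1.335/0.028239 = 47.28 atm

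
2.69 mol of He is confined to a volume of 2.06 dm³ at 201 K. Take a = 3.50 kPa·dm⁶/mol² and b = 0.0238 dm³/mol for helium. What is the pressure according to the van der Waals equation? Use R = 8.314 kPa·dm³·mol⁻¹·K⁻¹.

P = nRT/(V − nb) − a n²/V²
nRT/(V − nb) = (2.69)(8.314)(201)/(2.06 − 2.69×0.0238) = 4495.3/1.9960 = 2252.2 kPa
a n²/V² = (3.50)(2.69)²/(2.06)² = 5.9681 kPa
P = 2252.2 − 5.9681 = 2246 kPa

P ≈ 2246 kPa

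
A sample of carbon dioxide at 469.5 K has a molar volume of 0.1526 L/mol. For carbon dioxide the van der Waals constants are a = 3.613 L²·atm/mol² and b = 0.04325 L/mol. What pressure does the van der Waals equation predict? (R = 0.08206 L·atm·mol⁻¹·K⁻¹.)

P ≈ 197.2 atm

P = RT/(V_m − b) − a/V_m²
RT/(V_m − b) = (0.08206)(469.5)/(0.1526 − 0.04325) = 38.527/0.10935 = 352.33 atm
a/V_m² = 3.613/(0.1526)² = 155.15 atm
P = 352.33 − 155.15 = 197.2 atm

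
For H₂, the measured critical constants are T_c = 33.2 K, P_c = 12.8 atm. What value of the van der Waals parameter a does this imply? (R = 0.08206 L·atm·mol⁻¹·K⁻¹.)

a ≈ 0.2446 L²·atm/mol²

From T_c = 8a/(27Rb) and P_c = a/(27b²): a = 27 R² T_c²/(64 P_c).
a = 27×(0.08206)²×(33.2)²/(64×12.8) = 200.40/819.20 = 0.2446 L²·atm/mol²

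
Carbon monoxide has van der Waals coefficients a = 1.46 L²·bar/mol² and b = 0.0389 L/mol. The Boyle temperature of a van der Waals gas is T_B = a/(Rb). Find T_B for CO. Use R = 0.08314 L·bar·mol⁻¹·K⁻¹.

For a van der Waals gas the second virial coefficient B₂ = b − a/(RT) vanishes at T_B = a/(Rb).
T_B = 1.46/(0.08314×0.0389) = 1.46/0.0032341 = 451.4 K

T_B ≈ 451.4 K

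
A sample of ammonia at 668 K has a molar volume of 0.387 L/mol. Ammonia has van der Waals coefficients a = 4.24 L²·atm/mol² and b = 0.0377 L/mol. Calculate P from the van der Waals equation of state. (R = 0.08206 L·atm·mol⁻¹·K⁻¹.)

P ≈ 128.6 atm

P = RT/(V_m − b) − a/V_m²
RT/(V_m − b) = (0.08206)(668)/(0.387 − 0.0377) = 54.816/0.34930 = 156.93 atm
a/V_m² = 4.24/(0.387)² = 28.310 atm
P = 156.93 − 28.310 = 128.6 atm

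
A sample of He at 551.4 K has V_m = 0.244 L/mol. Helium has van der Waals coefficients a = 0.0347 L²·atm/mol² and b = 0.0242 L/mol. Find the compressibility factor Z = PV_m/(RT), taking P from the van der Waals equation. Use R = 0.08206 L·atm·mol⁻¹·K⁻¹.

Z ≈ 1.107

P = RT/(V_m − b) − a/V_m² = (0.08206)(551.4)/(0.244 − 0.0242) − 0.0347/(0.244)²
  = 45.248/0.21980 − 0.58284 = 205.86 − 0.58284 = 205.28 atm
Z = PV_m/(RT) = (205.28)(0.244)/((0.08206)(551.4)) = 50.088/45.248 = 1.107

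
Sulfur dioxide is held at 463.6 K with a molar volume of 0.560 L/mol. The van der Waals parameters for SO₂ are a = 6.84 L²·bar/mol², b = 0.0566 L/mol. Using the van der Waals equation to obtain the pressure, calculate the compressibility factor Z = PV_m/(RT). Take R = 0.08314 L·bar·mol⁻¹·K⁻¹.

P = RT/(V_m − b) − a/V_m² = (0.08314)(463.6)/(0.560 − 0.0566) − 6.84/(0.560)²
  = 38.544/0.50340 − 21.811 = 76.567 − 21.811 = 54.756 bar
Z = PV_m/(RT) = (54.756)(0.560)/((0.08314)(463.6)) = 30.663/38.544 = 0.7955

Z ≈ 0.7955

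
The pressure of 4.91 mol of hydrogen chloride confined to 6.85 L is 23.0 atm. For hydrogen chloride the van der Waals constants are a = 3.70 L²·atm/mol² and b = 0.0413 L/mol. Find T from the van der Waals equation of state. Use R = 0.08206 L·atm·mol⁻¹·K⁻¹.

T = (P + a n²/V²)(V − nb)/(nR)
P + a n²/V² = 23.0 + (3.70)(4.91)²/(6.85)² = 24.901 atm
V − nb = 6.85 − (4.91)(0.0413) = 6.6472 L
T = (24.901)(6.6472)/((4.91)(0.08206)) = 410.8 K

T ≈ 410.8 K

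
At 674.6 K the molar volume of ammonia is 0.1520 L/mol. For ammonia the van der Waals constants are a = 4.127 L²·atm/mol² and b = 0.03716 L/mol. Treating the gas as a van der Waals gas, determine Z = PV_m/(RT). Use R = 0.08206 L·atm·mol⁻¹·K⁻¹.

P = RT/(V_m − b) − a/V_m² = (0.08206)(674.6)/(0.1520 − 0.03716) − 4.127/(0.1520)²
  = 55.358/0.11484 − 178.63 = 482.04 − 178.63 = 303.41 atm
Z = PV_m/(RT) = (303.41)(0.1520)/((0.08206)(674.6)) = 46.118/55.358 = 0.8331

Z ≈ 0.8331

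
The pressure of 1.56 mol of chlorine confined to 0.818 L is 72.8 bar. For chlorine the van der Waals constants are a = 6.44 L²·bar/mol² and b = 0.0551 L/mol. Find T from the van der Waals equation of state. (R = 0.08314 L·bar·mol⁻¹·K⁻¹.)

T = (P + a n²/V²)(V − nb)/(nR)
P + a n²/V² = 72.8 + (6.44)(1.56)²/(0.818)² = 96.222 bar
V − nb = 0.818 − (1.56)(0.0551) = 0.73204 L
T = (96.222)(0.73204)/((1.56)(0.08314)) = 543.1 K

T ≈ 543.1 K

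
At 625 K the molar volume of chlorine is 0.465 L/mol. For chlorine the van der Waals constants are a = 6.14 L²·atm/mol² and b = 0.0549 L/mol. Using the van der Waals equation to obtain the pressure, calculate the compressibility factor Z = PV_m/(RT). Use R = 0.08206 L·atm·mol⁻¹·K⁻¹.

P = RT/(V_m − b) − a/V_m² = (0.08206)(625)/(0.465 − 0.0549) − 6.14/(0.465)²
  = 51.288/0.41010 − 28.396 = 125.06 − 28.396 = 96.66 atm
Z = PV_m/(RT) = (96.66)(0.465)/((0.08206)(625)) = 44.947/51.288 = 0.8764

Z ≈ 0.8764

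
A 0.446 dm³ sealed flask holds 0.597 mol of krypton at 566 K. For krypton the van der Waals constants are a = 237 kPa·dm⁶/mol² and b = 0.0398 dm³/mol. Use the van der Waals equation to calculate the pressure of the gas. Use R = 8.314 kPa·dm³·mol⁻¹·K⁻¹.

P ≈ 6229 kPa

P = nRT/(V − nb) − a n²/V²
nRT/(V − nb) = (0.597)(8.314)(566)/(0.446 − 0.597×0.0398) = 2809.3/0.42224 = 6653.3 kPa
a n²/V² = (237)(0.597)²/(0.446)² = 424.65 kPa
P = 6653.3 − 424.65 = 6229 kPa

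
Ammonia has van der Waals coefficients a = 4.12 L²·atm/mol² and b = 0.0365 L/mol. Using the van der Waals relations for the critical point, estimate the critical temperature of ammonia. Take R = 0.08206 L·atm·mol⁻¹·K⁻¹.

T_c ≈ 407.6 K

For a van der Waals gas, T_c = 8a/(27Rb).
T_c = 8×4.12/(27×0.08206×0.0365) = 32.960/0.080870 = 407.6 K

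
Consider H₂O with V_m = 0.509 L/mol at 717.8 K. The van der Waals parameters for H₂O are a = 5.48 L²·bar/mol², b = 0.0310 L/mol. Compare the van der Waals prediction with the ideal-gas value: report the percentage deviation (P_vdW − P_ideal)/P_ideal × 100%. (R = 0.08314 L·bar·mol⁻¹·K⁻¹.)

Ideal: P_ideal = RT/V_m = (0.08314)(717.8)/0.509 = 117.245 bar
vdW: P = RT/(V_m − b) − a/V_m² = 59.6779/0.478000 − 5.48/0.259081 = 124.849 − 21.1517 = 103.697 bar
% deviation = (103.697 − 117.245)/117.245 × 100% = -11.56%

-11.56 %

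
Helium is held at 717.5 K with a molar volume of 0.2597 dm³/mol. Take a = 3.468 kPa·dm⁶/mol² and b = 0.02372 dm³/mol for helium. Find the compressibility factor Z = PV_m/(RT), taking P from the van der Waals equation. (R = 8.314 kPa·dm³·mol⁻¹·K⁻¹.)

Z ≈ 1.098

P = RT/(V_m − b) − a/V_m² = (8.314)(717.5)/(0.2597 − 0.02372) − 3.468/(0.2597)²
  = 5965.3/0.23598 − 51.420 = 25279 − 51.420 = 25228 kPa
Z = PV_m/(RT) = (25228)(0.2597)/((8.314)(717.5)) = 6551.7/5965.3 = 1.098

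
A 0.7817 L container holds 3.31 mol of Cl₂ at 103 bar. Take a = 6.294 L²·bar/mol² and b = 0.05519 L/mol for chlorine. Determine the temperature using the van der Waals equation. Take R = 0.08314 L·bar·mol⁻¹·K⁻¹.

T ≈ 469.8 K

T = (P + a n²/V²)(V − nb)/(nR)
P + a n²/V² = 103 + (6.294)(3.31)²/(0.7817)² = 215.85 bar
V − nb = 0.7817 − (3.31)(0.05519) = 0.59902 L
T = (215.85)(0.59902)/((3.31)(0.08314)) = 469.8 K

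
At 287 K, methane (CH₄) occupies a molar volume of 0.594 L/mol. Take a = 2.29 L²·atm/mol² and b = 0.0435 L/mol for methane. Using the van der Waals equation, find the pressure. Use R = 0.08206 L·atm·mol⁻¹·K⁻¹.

P = RT/(V_m − b) − a/V_m²
RT/(V_m − b) = (0.08206)(287)/(0.594 − 0.0435) = 23.551/0.55050 = 42.781 atm
a/V_m² = 2.29/(0.594)² = 6.4903 atm
P = 42.781 − 6.4903 = 36.29 atm

P ≈ 36.29 atm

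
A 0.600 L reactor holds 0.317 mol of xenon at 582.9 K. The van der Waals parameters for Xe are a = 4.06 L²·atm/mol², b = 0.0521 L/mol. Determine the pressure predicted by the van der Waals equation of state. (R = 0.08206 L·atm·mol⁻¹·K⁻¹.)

P ≈ 24.85 atm

P = nRT/(V − nb) − a n²/V²
nRT/(V − nb) = (0.317)(0.08206)(582.9)/(0.600 − 0.317×0.0521) = 15.163/0.58348 = 25.987 atm
a n²/V² = (4.06)(0.317)²/(0.600)² = 1.1333 atm
P = 25.987 − 1.1333 = 24.85 atm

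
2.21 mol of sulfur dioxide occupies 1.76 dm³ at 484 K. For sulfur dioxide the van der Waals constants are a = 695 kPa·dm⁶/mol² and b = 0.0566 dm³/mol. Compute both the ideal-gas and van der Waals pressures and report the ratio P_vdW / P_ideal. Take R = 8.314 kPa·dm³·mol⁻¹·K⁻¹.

Ideal: P_ideal = nRT/V = (2.21)(8.314)(484)/1.76 = 5052.83 kPa
vdW: P = nRT/(V − nb) − a n²/V² = 8892.99/1.63491 − 3394.45/3.09760 = 5439.44 − 1095.83 = 4343.61 kPa
Ratio = 4343.61/5052.83 = 0.8596

P_vdW / P_ideal ≈ 0.8596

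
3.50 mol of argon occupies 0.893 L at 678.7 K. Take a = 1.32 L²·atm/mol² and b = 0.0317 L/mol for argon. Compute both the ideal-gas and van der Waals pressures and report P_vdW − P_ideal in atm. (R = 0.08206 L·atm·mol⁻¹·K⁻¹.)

Ideal: P_ideal = nRT/V = (3.50)(0.08206)(678.7)/0.893 = 218.286 atm
vdW: P = nRT/(V − nb) − a n²/V² = 194.929/0.782050 − 16.1700/0.797449 = 249.254 − 20.2772 = 228.977 atm
ΔP = 228.977 − 218.286 = 10.69 atm

ΔP ≈ 10.69 atm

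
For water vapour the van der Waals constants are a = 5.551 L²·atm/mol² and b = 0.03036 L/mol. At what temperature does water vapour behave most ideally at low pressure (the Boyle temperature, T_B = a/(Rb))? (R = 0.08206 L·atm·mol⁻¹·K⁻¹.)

For a van der Waals gas the second virial coefficient B₂ = b − a/(RT) vanishes at T_B = a/(Rb).
T_B = 5.551/(0.08206×0.03036) = 5.551/0.0024913 = 2228 K

T_B ≈ 2228 K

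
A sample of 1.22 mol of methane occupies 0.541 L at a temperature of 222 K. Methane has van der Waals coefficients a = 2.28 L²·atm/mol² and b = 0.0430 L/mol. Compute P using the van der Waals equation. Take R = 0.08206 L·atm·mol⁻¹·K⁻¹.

P ≈ 33.90 atm

P = nRT/(V − nb) − a n²/V²
nRT/(V − nb) = (1.22)(0.08206)(222)/(0.541 − 1.22×0.0430) = 22.225/0.48854 = 45.493 atm
a n²/V² = (2.28)(1.22)²/(0.541)² = 11.595 atm
P = 45.493 − 11.595 = 33.90 atm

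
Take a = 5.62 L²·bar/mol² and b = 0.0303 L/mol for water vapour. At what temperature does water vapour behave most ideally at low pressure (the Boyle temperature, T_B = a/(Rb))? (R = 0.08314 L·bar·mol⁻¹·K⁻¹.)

T_B ≈ 2231 K

For a van der Waals gas the second virial coefficient B₂ = b − a/(RT) vanishes at T_B = a/(Rb).
T_B = 5.62/(0.08314×0.0303) = 5.62/0.0025191 = 2231 K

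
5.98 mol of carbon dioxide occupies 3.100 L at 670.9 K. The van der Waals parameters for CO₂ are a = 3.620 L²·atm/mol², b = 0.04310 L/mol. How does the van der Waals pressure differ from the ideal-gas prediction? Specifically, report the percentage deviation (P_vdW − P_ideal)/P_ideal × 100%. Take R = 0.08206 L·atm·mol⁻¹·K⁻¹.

-3.62 %

Ideal: P_ideal = nRT/V = (5.98)(0.08206)(670.9)/3.100 = 106.201 atm
vdW: P = nRT/(V − nb) − a n²/V² = 329.223/2.84226 − 129.453/9.61000 = 115.831 − 13.4707 = 102.360 atm
% deviation = (102.360 − 106.201)/106.201 × 100% = -3.62%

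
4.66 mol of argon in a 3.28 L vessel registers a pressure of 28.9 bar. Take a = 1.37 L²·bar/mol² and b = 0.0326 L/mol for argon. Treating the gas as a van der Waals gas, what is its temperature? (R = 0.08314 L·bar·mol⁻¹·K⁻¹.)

T = (P + a n²/V²)(V − nb)/(nR)
P + a n²/V² = 28.9 + (1.37)(4.66)²/(3.28)² = 31.665 bar
V − nb = 3.28 − (4.66)(0.0326) = 3.1281 L
T = (31.665)(3.1281)/((4.66)(0.08314)) = 255.7 K

T ≈ 255.7 K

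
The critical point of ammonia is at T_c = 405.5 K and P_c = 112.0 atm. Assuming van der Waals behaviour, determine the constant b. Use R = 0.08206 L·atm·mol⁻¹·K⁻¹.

b ≈ 0.03714 L/mol

From T_c = 8a/(27Rb) and P_c = a/(27b²): b = R T_c/(8 P_c).
b = (0.08206)(405.5)/(8×112.0) = 33.275/896.00 = 0.03714 L/mol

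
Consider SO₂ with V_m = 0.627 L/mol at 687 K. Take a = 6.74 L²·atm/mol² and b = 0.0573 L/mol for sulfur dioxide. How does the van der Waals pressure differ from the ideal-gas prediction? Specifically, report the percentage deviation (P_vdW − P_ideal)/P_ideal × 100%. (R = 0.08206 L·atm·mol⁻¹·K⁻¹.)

Ideal: P_ideal = RT/V_m = (0.08206)(687)/0.627 = 89.9126 atm
vdW: P = RT/(V_m − b) − a/V_m² = 56.3752/0.569700 − 6.74/0.393129 = 98.9559 − 17.1445 = 81.8114 atm
% deviation = (81.8114 − 89.9126)/89.9126 × 100% = -9.01%

-9.01 %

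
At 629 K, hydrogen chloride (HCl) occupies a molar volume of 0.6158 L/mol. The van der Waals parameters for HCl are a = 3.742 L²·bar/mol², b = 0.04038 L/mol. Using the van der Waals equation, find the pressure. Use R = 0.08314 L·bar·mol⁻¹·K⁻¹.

P = RT/(V_m − b) − a/V_m²
RT/(V_m − b) = (0.08314)(629)/(0.6158 − 0.04038) = 52.295/0.57542 = 90.881 bar
a/V_m² = 3.742/(0.6158)² = 9.8679 bar
P = 90.881 − 9.8679 = 81.01 bar

P ≈ 81.01 bar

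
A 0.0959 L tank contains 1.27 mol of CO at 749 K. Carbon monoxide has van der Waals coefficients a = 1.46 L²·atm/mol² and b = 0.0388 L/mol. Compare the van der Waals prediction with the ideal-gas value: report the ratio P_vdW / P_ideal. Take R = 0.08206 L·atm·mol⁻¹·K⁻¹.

Ideal: P_ideal = nRT/V = (1.27)(0.08206)(749)/0.0959 = 813.951 atm
vdW: P = nRT/(V − nb) − a n²/V² = 78.0579/0.0466240 − 2.35483/0.00919681 = 1674.20 − 256.049 = 1418.15 atm
Ratio = 1418.15/813.951 = 1.742

P_vdW / P_ideal ≈ 1.742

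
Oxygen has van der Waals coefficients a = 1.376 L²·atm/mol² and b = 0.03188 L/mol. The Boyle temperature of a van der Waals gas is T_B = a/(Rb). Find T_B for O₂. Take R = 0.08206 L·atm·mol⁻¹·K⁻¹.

For a van der Waals gas the second virial coefficient B₂ = b − a/(RT) vanishes at T_B = a/(Rb).
T_B = 1.376/(0.08206×0.03188) = 1.376/0.0026161 = 526.0 K

T_B ≈ 526.0 K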